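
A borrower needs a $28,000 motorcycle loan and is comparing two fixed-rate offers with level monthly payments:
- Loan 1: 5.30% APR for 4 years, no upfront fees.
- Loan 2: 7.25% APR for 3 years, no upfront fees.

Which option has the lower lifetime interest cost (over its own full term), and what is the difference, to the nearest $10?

Loan 1: at 5.30% the monthly rate is 0.0044167, so the payment is 28,000 × 0.0044167 / (1 − 1.0044167^−48) = $648.63.
Total interest on Loan 1 = 48 × $648.63 − $28,000 = $3,134.24.
Loan 2: monthly rate = 7.25%/12 = 0.0060417; payment = 28,000 × 0.0060417 / (1 − (1+0.0060417)^−36) = $867.76.
Total interest on Loan 2 = 36 × $867.76 − $28,000 = $3,239.36.
Loan 1 is lower by $105.12.

Loan 1 by $110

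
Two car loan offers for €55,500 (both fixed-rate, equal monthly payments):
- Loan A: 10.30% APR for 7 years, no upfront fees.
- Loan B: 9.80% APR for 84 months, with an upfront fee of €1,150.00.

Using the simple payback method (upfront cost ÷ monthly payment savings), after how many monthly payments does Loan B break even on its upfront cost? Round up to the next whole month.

Loan A: at 10.30% the monthly rate is 0.0085833, so the payment is 55,500 × 0.0085833 / (1 − 1.0085833^−84) = €929.99.
Loan B: monthly rate = 9.8%/12 = 0.0081667; payment = 55,500 × 0.0081667 / (1 − (1+0.0081667)^−84) = €915.64.
Monthly savings = €929.99 − €915.64 = €14.35.
Break-even = €1,150.00 / €14.35 = 80.14 → 81 months.

81 months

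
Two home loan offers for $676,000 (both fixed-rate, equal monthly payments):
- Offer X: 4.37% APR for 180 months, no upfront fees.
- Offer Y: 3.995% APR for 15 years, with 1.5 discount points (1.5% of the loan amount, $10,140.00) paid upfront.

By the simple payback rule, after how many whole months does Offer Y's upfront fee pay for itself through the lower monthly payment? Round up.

80 months

Offer X: monthly rate = 4.37%/12 = 0.0036417; payment = 676,000 × 0.0036417 / (1 − (1+0.0036417)^−180) = $5,126.55.
Offer Y: monthly rate = 3.995%/12 = 0.0033292; payment = 676,000 × 0.0033292 / (1 − (1+0.0033292)^−180) = $4,998.60.
Monthly savings = $5,126.55 − $4,998.60 = $127.95.
Break-even = $10,140.00 / $127.95 = 79.25 → 80 months.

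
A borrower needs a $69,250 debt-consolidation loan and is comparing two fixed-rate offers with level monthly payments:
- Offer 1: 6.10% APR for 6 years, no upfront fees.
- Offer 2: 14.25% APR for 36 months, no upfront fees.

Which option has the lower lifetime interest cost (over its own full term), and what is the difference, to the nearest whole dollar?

Offer 1: monthly rate = 6.1%/12 = 0.0050833; payment = 69,250 × 0.0050833 / (1 − (1+0.0050833)^−72) = $1,150.94.
Total interest on Offer 1 = 72 × $1,150.94 − $69,250 = $13,617.68.
Offer 2: monthly rate = 14.25%/12 = 0.0118750; payment = 69,250 × 0.0118750 / (1 − (1+0.0118750)^−36) = $2,375.22.
Total interest on Offer 2 = 36 × $2,375.22 − $69,250 = $16,257.92.
Offer 1 is lower by $2,640.24.

Offer 1 by $2,640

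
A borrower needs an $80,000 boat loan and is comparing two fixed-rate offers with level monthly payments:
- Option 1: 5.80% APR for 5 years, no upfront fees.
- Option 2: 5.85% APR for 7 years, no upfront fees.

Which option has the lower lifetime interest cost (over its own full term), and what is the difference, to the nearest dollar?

Option 1 by $5,335

Option 1: monthly rate = 5.8%/12 = 0.0048333; payment = 80,000 × 0.0048333 / (1 − (1+0.0048333)^−60) = $1,539.20.
Total interest on Option 1 = 60 × $1,539.20 − $80,000 = $12,352.00.
Option 2: monthly rate = 5.85%/12 = 0.0048750; payment = 80,000 × 0.0048750 / (1 − (1+0.0048750)^−84) = $1,162.94.
Total interest on Option 2 = 84 × $1,162.94 − $80,000 = $17,686.96.
Option 1 is lower by $5,334.96.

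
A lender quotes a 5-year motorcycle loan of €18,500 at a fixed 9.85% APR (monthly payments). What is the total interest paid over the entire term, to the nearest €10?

€5,000

Monthly rate = 9.85%/12 = 0.0082083; payment = 18,500 × 0.0082083 / (1 − (1+0.0082083)^−60) = €391.71.
Total paid = 60 × €391.71 = €23,502.60; interest = €23,502.60 − €18,500 = €5,002.60.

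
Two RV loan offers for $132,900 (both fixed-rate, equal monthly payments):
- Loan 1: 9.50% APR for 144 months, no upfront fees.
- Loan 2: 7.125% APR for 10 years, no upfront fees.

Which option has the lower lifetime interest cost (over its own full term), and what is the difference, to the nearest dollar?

Loan 1: monthly rate = 9.5%/12 = 0.0079167; payment = 132,900 × 0.0079167 / (1 − (1+0.0079167)^−144) = $1,550.11.
Total interest on Loan 1 = 144 × $1,550.11 − $132,900 = $90,315.84.
Loan 2: monthly rate = 7.125%/12 = 0.0059375; payment = 132,900 × 0.0059375 / (1 − (1+0.0059375)^−120) = $1,551.66.
Total interest on Loan 2 = 120 × $1,551.66 − $132,900 = $53,299.20.
Loan 2 is lower by $37,016.64.

Loan 2 by $37,017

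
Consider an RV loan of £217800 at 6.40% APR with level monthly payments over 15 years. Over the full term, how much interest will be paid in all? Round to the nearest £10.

£121,560

At 6.40% the monthly rate is 0.0053333, so the payment is 217,800 × 0.0053333 / (1 − 1.0053333^−180) = £1,885.32.
Total paid = 180 × £1,885.32 = £339,357.60; interest = £339,357.60 − £217,800 = £121,557.60.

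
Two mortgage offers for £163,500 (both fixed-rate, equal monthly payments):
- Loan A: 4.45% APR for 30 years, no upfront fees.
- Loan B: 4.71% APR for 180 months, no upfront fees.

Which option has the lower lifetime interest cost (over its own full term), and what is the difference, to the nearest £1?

Loan B by £68,180

Loan A: monthly rate = 4.45%/12 = 0.0037083; payment = 163,500 × 0.0037083 / (1 − (1+0.0037083)^−360) = £823.58.
Total interest on Loan A = 360 × £823.58 − £163,500 = £132,988.80.
Loan B: at 4.71% the monthly rate is 0.0039250, so the payment is 163,500 × 0.0039250 / (1 − 1.0039250^−180) = £1,268.38.
Total interest on Loan B = 180 × £1,268.38 − £163,500 = £64,808.40.
Loan B is lower by £68,180.40.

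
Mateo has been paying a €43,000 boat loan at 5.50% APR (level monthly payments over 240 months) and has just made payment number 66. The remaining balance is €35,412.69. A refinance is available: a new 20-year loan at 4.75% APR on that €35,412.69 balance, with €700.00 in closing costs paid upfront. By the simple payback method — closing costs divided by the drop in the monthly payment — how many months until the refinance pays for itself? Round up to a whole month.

Current payment = 43,000 × 5.5%/12 / (1 − (1+0.0045833)^−240) = €295.79.
Refinanced payment = 35,412.69 × 0.0039583 / (1 − (1+0.0039583)^−240) = €228.85.
Monthly savings = €295.79 − €228.85 = €66.94.
Break-even = €700.00 / €66.94 = 10.46 → 11 months.

11 months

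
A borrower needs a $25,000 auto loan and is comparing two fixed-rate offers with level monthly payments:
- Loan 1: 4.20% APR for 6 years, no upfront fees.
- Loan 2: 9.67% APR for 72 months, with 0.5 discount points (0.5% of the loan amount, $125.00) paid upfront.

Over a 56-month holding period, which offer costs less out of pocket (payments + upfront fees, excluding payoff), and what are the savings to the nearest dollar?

Loan 1: at 4.20% the monthly rate is 0.0035000, so the payment is 25,000 × 0.0035000 / (1 − 1.0035000^−72) = $393.41.
Loan 2: monthly rate = 9.67%/12 = 0.0080583; payment = 25,000 × 0.0080583 / (1 − (1+0.0080583)^−72) = $459.00.
Over 56 months: Loan 1 costs 56 × $393.41 = $22,030.96; Loan 2 costs 56 × $459.00 + $125.00 = $25,829.00.
Loan 1 is cheaper by $25,829.00 − $22,030.96 = $3,798.04.

Loan 1 by $3,798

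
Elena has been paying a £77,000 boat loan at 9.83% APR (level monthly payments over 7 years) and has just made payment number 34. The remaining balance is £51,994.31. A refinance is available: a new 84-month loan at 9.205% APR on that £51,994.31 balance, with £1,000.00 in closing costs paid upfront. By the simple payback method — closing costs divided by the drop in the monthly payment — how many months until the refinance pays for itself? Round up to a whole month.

Current payment = 77,000 × 9.83%/12 / (1 − (1+0.0081917)^−84) = £1,271.54.
Refinanced payment = 51,994.31 × 0.0076708 / (1 − (1+0.0076708)^−84) = £841.96.
Monthly savings = £1,271.54 − £841.96 = £429.58.
Break-even = £1,000.00 / £429.58 = 2.33 → 3 months.

3 months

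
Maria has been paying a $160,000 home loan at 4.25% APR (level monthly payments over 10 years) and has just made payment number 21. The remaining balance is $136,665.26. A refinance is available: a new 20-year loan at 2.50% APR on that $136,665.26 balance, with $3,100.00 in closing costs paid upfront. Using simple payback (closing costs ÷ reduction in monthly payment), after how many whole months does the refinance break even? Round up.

Current payment = 160,000 × 4.25%/12 / (1 − (1+0.0035417)^−120) = $1,639.00.
Refinanced payment = 136,665.26 × 0.0020833 / (1 − (1+0.0020833)^−240) = $724.19.
Monthly savings = $1,639.00 − $724.19 = $914.81.
Break-even = $3,100.00 / $914.81 = 3.39 → 4 months.

4 months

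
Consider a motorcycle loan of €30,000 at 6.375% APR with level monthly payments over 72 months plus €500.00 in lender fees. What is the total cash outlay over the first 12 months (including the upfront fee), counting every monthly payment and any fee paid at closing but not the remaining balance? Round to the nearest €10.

At 6.375% the monthly rate is 0.0053125, so the payment is 30,000 × 0.0053125 / (1 − 1.0053125^−72) = €502.51.
Total outlay = 12 × €502.51 + €500.00 = €6,530.12.

€6,530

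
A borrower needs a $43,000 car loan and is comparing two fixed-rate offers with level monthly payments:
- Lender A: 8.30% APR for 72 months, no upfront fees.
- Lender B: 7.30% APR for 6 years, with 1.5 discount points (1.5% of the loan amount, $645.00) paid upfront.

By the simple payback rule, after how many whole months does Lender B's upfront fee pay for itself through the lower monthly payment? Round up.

Lender A: monthly rate = 8.3%/12 = 0.0069167; payment = 43,000 × 0.0069167 / (1 − (1+0.0069167)^−72) = $760.24.
Lender B: at 7.30% the monthly rate is 0.0060833, so the payment is 43,000 × 0.0060833 / (1 − 1.0060833^−72) = $739.32.
Monthly savings = $760.24 − $739.32 = $20.92.
Break-even = $645.00 / $20.92 = 30.83 → 31 months.

31 months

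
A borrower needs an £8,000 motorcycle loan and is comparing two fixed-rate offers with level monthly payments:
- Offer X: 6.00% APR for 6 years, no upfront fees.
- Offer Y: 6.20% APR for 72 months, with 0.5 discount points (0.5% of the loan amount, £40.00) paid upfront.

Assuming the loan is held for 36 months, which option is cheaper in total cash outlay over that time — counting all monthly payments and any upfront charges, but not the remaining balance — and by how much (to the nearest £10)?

Offer X by £70

Offer X: at 6.00% the monthly rate is 0.0050000, so the payment is 8,000 × 0.0050000 / (1 − 1.0050000^−72) = £132.58.
Offer Y: monthly rate = 6.2%/12 = 0.0051667; payment = 8,000 × 0.0051667 / (1 − (1+0.0051667)^−72) = £133.34.
Over 36 months: Offer X costs 36 × £132.58 = £4,772.88; Offer Y costs 36 × £133.34 + £40.00 = £4,840.24.
Offer X is cheaper by £4,840.24 − £4,772.88 = £67.36.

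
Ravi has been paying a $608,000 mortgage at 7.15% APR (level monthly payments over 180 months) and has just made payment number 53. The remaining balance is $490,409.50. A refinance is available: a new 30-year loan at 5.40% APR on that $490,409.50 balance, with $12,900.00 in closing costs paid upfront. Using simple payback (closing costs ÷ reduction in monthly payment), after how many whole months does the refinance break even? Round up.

Current payment = 608,000 × 7.15%/12 / (1 − (1+0.0059583)^−180) = $5,515.99.
Refinanced payment = 490,409.50 × 0.0045000 / (1 − (1+0.0045000)^−360) = $2,753.80.
Monthly savings = $5,515.99 − $2,753.80 = $2,762.19.
Break-even = $12,900.00 / $2,762.19 = 4.67 → 5 months.

5 months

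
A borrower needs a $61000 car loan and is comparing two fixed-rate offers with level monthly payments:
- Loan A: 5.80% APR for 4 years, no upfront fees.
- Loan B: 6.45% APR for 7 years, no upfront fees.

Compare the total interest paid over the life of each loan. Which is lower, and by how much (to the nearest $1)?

Loan A: monthly rate = 5.8%/12 = 0.0048333; payment = 61,000 × 0.0048333 / (1 − (1+0.0048333)^−48) = $1,427.00.
Total interest on Loan A = 48 × $1,427.00 − $61,000 = $7,496.00.
Loan B: at 6.45% the monthly rate is 0.0053750, so the payment is 61,000 × 0.0053750 / (1 − 1.0053750^−84) = $904.34.
Total interest on Loan B = 84 × $904.34 − $61,000 = $14,964.56.
Loan A is lower by $7,468.56.

Loan A by $7,469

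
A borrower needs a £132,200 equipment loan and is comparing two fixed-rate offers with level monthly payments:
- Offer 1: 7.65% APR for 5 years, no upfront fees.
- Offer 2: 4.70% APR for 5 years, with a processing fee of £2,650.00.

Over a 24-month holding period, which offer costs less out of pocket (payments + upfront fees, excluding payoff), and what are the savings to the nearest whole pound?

Offer 2 by £1,713

Offer 1: at 7.65% the monthly rate is 0.0063750, so the payment is 132,200 × 0.0063750 / (1 − 1.0063750^−60) = £2,658.45.
Offer 2: at 4.70% the monthly rate is 0.0039167, so the payment is 132,200 × 0.0039167 / (1 − 1.0039167^−60) = £2,476.65.
Over 24 months: Offer 1 costs 24 × £2,658.45 = £63,802.80; Offer 2 costs 24 × £2,476.65 + £2,650.00 = £62,089.60.
Offer 2 is cheaper by £63,802.80 − £62,089.60 = £1,713.20.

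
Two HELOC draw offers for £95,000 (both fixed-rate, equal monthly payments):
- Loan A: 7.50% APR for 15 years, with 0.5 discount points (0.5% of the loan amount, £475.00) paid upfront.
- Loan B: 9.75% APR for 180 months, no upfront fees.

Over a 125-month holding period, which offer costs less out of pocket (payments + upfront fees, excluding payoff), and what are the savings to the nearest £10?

Loan A: monthly rate = 7.5%/12 = 0.0062500; payment = 95,000 × 0.0062500 / (1 − (1+0.0062500)^−180) = £880.66.
Loan B: monthly rate = 9.75%/12 = 0.0081250; payment = 95,000 × 0.0081250 / (1 − (1+0.0081250)^−180) = £1,006.39.
Over 125 months: Loan A costs 125 × £880.66 + £475.00 = £110,557.50; Loan B costs 125 × £1,006.39 = £125,798.75.
Loan A is cheaper by £125,798.75 − £110,557.50 = £15,241.25.

Loan A by £15,240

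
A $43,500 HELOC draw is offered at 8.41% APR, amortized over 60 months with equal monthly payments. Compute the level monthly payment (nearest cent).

At 8.41% the monthly rate is 0.0070083, so the payment is 43,500 × 0.0070083 / (1 − 1.0070083^−60) = $890.58.

$890.58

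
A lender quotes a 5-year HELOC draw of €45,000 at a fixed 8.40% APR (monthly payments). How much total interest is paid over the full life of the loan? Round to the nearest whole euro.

At 8.40% the monthly rate is 0.0070000, so the payment is 45,000 × 0.0070000 / (1 − 1.0070000^−60) = €921.08.
Total paid = 60 × €921.08 = €55,264.80; interest = €55,264.80 − €45,000 = €10,264.80.

€10,265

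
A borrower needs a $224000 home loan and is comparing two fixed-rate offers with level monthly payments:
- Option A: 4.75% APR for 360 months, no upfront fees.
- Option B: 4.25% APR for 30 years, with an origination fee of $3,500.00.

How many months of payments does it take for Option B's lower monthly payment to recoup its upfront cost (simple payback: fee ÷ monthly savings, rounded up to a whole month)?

53 months

Option A: at 4.75% the monthly rate is 0.0039583, so the payment is 224,000 × 0.0039583 / (1 − 1.0039583^−360) = $1,168.49.
Option B: monthly rate = 4.25%/12 = 0.0035417; payment = 224,000 × 0.0035417 / (1 − (1+0.0035417)^−360) = $1,101.95.
Monthly savings = $1,168.49 − $1,101.95 = $66.54.
Break-even = $3,500.00 / $66.54 = 52.60 → 53 months.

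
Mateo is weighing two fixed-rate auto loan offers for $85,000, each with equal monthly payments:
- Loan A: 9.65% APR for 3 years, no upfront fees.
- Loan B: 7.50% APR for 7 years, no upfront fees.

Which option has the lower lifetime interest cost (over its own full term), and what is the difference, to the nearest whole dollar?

Loan A: monthly rate = 9.65%/12 = 0.0080417; payment = 85,000 × 0.0080417 / (1 − (1+0.0080417)^−36) = $2,728.76.
Total interest on Loan A = 36 × $2,728.76 − $85,000 = $13,235.36.
Loan B: monthly rate = 7.5%/12 = 0.0062500; payment = 85,000 × 0.0062500 / (1 − (1+0.0062500)^−84) = $1,303.75.
Total interest on Loan B = 84 × $1,303.75 − $85,000 = $24,515.00.
Loan A is lower by $11,279.64.

Loan A by $11,280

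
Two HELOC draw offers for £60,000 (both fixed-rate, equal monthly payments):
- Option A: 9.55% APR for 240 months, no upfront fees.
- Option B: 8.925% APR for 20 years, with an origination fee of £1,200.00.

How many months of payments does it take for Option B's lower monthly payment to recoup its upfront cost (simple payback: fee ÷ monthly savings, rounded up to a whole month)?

50 months

Option A: monthly rate = 9.55%/12 = 0.0079583; payment = 60,000 × 0.0079583 / (1 − (1+0.0079583)^−240) = £561.24.
Option B: monthly rate = 8.925%/12 = 0.0074375; payment = 60,000 × 0.0074375 / (1 − (1+0.0074375)^−240) = £536.94.
Monthly savings = £561.24 − £536.94 = £24.30.
Break-even = £1,200.00 / £24.30 = 49.38 → 50 months.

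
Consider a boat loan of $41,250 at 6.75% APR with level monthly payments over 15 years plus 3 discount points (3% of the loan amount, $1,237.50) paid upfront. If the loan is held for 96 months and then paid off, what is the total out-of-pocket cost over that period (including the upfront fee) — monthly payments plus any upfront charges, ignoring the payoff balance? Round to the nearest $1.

$36,280

At 6.75% the monthly rate is 0.0056250, so the payment is 41,250 × 0.0056250 / (1 − 1.0056250^−180) = $365.03.
Total outlay = 96 × $365.03 + $1,237.50 = $36,280.38.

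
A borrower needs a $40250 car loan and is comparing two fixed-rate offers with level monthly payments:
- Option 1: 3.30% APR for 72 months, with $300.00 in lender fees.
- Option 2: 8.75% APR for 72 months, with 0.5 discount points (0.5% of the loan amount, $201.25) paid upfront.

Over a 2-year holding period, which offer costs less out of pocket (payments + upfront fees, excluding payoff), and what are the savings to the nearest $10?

Option 1: monthly rate = 3.3%/12 = 0.0027500; payment = 40,250 × 0.0027500 / (1 − (1+0.0027500)^−72) = $616.96.
Option 2: at 8.75% the monthly rate is 0.0072917, so the payment is 40,250 × 0.0072917 / (1 − 1.0072917^−72) = $720.54.
Over 24 months: Option 1 costs 24 × $616.96 + $300.00 = $15,107.04; Option 2 costs 24 × $720.54 + $201.25 = $17,494.21.
Option 1 is cheaper by $17,494.21 − $15,107.04 = $2,387.17.

Option 1 by $2,390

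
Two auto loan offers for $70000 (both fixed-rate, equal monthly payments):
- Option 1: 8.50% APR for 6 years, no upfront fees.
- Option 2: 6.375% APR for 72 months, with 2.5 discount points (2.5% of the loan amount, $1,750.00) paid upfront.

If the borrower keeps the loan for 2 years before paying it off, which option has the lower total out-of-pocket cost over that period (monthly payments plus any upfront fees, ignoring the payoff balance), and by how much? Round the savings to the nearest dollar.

Option 1 by $23

Option 1: at 8.50% the monthly rate is 0.0070833, so the payment is 70,000 × 0.0070833 / (1 − 1.0070833^−72) = $1,244.49.
Option 2: at 6.375% the monthly rate is 0.0053125, so the payment is 70,000 × 0.0053125 / (1 − 1.0053125^−72) = $1,172.53.
Over 24 months: Option 1 costs 24 × $1,244.49 = $29,867.76; Option 2 costs 24 × $1,172.53 + $1,750.00 = $29,890.72.
Option 1 is cheaper by $29,890.72 − $29,867.76 = $22.96.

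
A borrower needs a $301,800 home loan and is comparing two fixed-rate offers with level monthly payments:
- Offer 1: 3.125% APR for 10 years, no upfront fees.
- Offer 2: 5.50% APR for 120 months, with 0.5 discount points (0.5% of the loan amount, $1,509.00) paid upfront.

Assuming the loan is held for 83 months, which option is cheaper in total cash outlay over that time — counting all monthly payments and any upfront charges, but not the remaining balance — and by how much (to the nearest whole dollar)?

Offer 1: at 3.125% the monthly rate is 0.0026042, so the payment is 301,800 × 0.0026042 / (1 − 1.0026042^−120) = $2,931.65.
Offer 2: at 5.50% the monthly rate is 0.0045833, so the payment is 301,800 × 0.0045833 / (1 − 1.0045833^−120) = $3,275.32.
Over 83 months: Offer 1 costs 83 × $2,931.65 = $243,326.95; Offer 2 costs 83 × $3,275.32 + $1,509.00 = $273,360.56.
Offer 1 is cheaper by $273,360.56 − $243,326.95 = $30,033.61.

Offer 1 by $30,034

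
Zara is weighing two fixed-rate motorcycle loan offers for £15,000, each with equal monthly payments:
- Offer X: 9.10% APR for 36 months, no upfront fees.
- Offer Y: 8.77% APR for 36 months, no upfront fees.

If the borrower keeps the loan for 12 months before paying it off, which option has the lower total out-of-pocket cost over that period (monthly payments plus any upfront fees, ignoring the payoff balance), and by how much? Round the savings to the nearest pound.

Offer X: monthly rate = 9.1%/12 = 0.0075833; payment = 15,000 × 0.0075833 / (1 − (1+0.0075833)^−36) = £477.69.
Offer Y: at 8.77% the monthly rate is 0.0073083, so the payment is 15,000 × 0.0073083 / (1 − 1.0073083^−36) = £475.39.
Over 12 months: Offer X costs 12 × £477.69 = £5,732.28; Offer Y costs 12 × £475.39 = £5,704.68.
Offer Y is cheaper by £5,732.28 − £5,704.68 = £27.60.

Offer Y by £28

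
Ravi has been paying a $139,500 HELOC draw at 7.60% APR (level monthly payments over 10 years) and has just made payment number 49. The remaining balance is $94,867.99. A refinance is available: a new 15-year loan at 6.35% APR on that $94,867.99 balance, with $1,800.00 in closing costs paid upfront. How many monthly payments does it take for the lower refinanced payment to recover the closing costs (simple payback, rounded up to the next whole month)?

3 months

Current payment = 139,500 × 7.6%/12 / (1 − (1+0.0063333)^−120) = $1,663.18.
Refinanced payment = 94,867.99 × 0.0052917 / (1 − (1+0.0052917)^−180) = $818.60.
Monthly savings = $1,663.18 − $818.60 = $844.58.
Break-even = $1,800.00 / $844.58 = 2.13 → 3 months.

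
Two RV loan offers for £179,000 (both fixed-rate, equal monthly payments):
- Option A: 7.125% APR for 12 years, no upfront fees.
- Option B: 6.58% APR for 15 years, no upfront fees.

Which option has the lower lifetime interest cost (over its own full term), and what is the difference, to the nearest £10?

Option A: monthly rate = 7.125%/12 = 0.0059375; payment = 179,000 × 0.0059375 / (1 − (1+0.0059375)^−144) = £1,852.75.
Total interest on Option A = 144 × £1,852.75 − £179,000 = £87,796.00.
Option B: monthly rate = 6.58%/12 = 0.0054833; payment = 179,000 × 0.0054833 / (1 − (1+0.0054833)^−180) = £1,567.17.
Total interest on Option B = 180 × £1,567.17 − £179,000 = £103,090.60.
Option A is lower by £15,294.60.

Option A by £15,290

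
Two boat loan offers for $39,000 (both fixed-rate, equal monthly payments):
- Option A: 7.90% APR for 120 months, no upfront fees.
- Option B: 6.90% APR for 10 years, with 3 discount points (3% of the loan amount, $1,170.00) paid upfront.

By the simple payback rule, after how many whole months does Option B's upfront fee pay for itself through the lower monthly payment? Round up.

Option A: at 7.90% the monthly rate is 0.0065833, so the payment is 39,000 × 0.0065833 / (1 − 1.0065833^−120) = $471.12.
Option B: at 6.90% the monthly rate is 0.0057500, so the payment is 39,000 × 0.0057500 / (1 − 1.0057500^−120) = $450.82.
Monthly savings = $471.12 − $450.82 = $20.30.
Break-even = $1,170.00 / $20.30 = 57.64 → 58 months.

58 months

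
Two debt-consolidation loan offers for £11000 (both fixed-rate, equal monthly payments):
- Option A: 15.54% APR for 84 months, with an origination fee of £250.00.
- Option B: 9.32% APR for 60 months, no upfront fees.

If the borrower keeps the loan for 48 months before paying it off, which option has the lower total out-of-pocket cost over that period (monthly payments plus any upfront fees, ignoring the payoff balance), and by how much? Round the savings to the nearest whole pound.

Option A: at 15.54% the monthly rate is 0.0129500, so the payment is 11,000 × 0.0129500 / (1 − 1.0129500^−84) = £215.61.
Option B: monthly rate = 9.32%/12 = 0.0077667; payment = 11,000 × 0.0077667 / (1 − (1+0.0077667)^−60) = £230.05.
Over 48 months: Option A costs 48 × £215.61 + £250.00 = £10,599.28; Option B costs 48 × £230.05 = £11,042.40.
Option A is cheaper by £11,042.40 − £10,599.28 = £443.12.

Option A by £443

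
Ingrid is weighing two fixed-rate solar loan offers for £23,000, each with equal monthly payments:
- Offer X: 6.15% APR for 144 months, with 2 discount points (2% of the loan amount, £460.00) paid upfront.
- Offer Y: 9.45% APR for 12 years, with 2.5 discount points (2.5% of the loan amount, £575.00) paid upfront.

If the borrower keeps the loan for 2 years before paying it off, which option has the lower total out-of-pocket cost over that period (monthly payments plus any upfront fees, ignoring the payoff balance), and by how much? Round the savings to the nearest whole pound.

Offer X by £1,108

Offer X: monthly rate = 6.15%/12 = 0.0051250; payment = 23,000 × 0.0051250 / (1 − (1+0.0051250)^−144) = £226.23.
Offer Y: at 9.45% the monthly rate is 0.0078750, so the payment is 23,000 × 0.0078750 / (1 − 1.0078750^−144) = £267.61.
Over 24 months: Offer X costs 24 × £226.23 + £460.00 = £5,889.52; Offer Y costs 24 × £267.61 + £575.00 = £6,997.64.
Offer X is cheaper by £6,997.64 − £5,889.52 = £1,108.12.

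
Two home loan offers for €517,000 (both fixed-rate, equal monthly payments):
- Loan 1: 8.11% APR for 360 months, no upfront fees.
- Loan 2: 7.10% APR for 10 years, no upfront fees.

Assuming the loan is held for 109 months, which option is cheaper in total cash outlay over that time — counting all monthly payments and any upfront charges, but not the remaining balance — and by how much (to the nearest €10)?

Loan 1: monthly rate = 8.11%/12 = 0.0067583; payment = 517,000 × 0.0067583 / (1 − (1+0.0067583)^−360) = €3,833.28.
Loan 2: monthly rate = 7.1%/12 = 0.0059167; payment = 517,000 × 0.0059167 / (1 − (1+0.0059167)^−120) = €6,029.49.
Over 109 months: Loan 1 costs 109 × €3,833.28 = €417,827.52; Loan 2 costs 109 × €6,029.49 = €657,214.41.
Loan 1 is cheaper by €657,214.41 − €417,827.52 = €239,386.89.

Loan 1 by €239,390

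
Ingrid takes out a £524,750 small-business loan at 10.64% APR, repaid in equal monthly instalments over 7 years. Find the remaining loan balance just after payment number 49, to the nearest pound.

£266,373

With monthly rate i = 10.64%/12 = 0.0088667, the balance after k of n payments is P · [(1+i)^n − (1+i)^k] / [(1+i)^n − 1].
(1+0.0088667)^84 = 2.09911839 and (1+0.0088667)^49 = 1.54118537, so the balance is 524,750 × (2.09911839 − 1.54118537) / (2.09911839 − 1) = £266,372.90.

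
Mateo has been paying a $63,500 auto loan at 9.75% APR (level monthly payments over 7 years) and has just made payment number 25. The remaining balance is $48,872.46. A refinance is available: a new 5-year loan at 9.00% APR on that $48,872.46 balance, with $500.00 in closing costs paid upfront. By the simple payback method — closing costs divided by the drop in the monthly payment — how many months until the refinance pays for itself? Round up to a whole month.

16 months

Current payment = 63,500 × 9.75%/12 / (1 − (1+0.0081250)^−84) = $1,045.99.
Refinanced payment = 48,872.46 × 0.0075000 / (1 − (1+0.0075000)^−60) = $1,014.51.
Monthly savings = $1,045.99 − $1,014.51 = $31.48.
Break-even = $500.00 / $31.48 = 15.88 → 16 months.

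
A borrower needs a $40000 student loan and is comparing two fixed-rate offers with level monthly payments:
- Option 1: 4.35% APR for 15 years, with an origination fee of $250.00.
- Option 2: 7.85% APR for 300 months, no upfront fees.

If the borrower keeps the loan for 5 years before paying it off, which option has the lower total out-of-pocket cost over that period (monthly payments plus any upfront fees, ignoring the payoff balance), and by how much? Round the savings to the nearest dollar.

Option 1: monthly rate = 4.35%/12 = 0.0036250; payment = 40,000 × 0.0036250 / (1 − (1+0.0036250)^−180) = $302.94.
Option 2: at 7.85% the monthly rate is 0.0065417, so the payment is 40,000 × 0.0065417 / (1 − 1.0065417^−300) = $304.76.
Over 60 months: Option 1 costs 60 × $302.94 + $250.00 = $18,426.40; Option 2 costs 60 × $304.76 = $18,285.60.
Option 2 is cheaper by $18,426.40 − $18,285.60 = $140.80.

Option 2 by $141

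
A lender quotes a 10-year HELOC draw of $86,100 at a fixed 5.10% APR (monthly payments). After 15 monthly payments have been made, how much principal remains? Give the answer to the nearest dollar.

With monthly rate i = 5.1%/12 = 0.0042500, the balance after k of n payments is P · [(1+i)^n − (1+i)^k] / [(1+i)^n − 1].
(1+0.0042500)^120 = 1.66349250 and (1+0.0042500)^15 = 1.06568194, so the balance is 86,100 × (1.66349250 − 1.06568194) / (1.66349250 − 1) = $77,576.60.

$77,577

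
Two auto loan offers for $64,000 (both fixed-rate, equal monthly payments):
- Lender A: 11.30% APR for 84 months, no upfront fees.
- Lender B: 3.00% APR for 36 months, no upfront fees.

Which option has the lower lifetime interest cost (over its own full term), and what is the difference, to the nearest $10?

Lender A: monthly rate = 11.3%/12 = 0.0094167; payment = 64,000 × 0.0094167 / (1 − (1+0.0094167)^−84) = $1,105.96.
Total interest on Lender A = 84 × $1,105.96 − $64,000 = $28,900.64.
Lender B: monthly rate = 3%/12 = 0.0025000; payment = 64,000 × 0.0025000 / (1 − (1+0.0025000)^−36) = $1,861.20.
Total interest on Lender B = 36 × $1,861.20 − $64,000 = $3,003.20.
Lender B is lower by $25,897.44.

Lender B by $25,900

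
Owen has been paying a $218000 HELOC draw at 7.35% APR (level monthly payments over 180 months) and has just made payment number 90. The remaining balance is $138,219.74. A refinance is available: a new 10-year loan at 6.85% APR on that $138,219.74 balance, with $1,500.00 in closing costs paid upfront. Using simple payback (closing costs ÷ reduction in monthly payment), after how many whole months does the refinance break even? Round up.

4 months

Current payment = 218,000 × 7.35%/12 / (1 − (1+0.0061250)^−180) = $2,002.35.
Refinanced payment = 138,219.74 × 0.0057083 / (1 − (1+0.0057083)^−120) = $1,594.18.
Monthly savings = $2,002.35 − $1,594.18 = $408.17.
Break-even = $1,500.00 / $408.17 = 3.67 → 4 months.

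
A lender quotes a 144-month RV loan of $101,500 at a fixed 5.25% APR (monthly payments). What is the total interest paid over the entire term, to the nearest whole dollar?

At 5.25% the monthly rate is 0.0043750, so the payment is 101,500 × 0.0043750 / (1 − 1.0043750^−144) = $951.54.
Total paid = 144 × $951.54 = $137,021.76; interest = $137,021.76 − $101,500 = $35,521.76.

$35,522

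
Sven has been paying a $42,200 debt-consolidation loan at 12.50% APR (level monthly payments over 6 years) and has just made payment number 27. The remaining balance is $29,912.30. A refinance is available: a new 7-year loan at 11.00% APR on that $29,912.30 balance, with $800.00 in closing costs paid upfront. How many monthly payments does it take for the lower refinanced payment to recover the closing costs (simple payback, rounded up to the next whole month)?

Current payment = 42,200 × 12.5%/12 / (1 − (1+0.0104167)^−72) = $836.03.
Refinanced payment = 29,912.30 × 0.0091667 / (1 − (1+0.0091667)^−84) = $512.17.
Monthly savings = $836.03 − $512.17 = $323.86.
Break-even = $800.00 / $323.86 = 2.47 → 3 months.

3 months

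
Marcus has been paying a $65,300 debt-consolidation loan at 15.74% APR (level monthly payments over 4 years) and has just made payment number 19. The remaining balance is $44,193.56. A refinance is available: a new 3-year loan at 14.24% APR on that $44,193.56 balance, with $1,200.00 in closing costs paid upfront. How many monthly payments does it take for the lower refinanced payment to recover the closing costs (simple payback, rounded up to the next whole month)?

Current payment = 65,300 × 15.74%/12 / (1 − (1+0.0131167)^−48) = $1,841.94.
Refinanced payment = 44,193.56 × 0.0118667 / (1 − (1+0.0118667)^−36) = $1,515.59.
Monthly savings = $1,841.94 − $1,515.59 = $326.35.
Break-even = $1,200.00 / $326.35 = 3.68 → 4 months.

4 months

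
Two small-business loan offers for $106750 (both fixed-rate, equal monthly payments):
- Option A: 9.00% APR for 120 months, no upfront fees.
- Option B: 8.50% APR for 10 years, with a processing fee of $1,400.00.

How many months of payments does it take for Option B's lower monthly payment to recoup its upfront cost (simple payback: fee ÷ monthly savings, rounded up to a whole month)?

49 months

Option A: at 9.00% the monthly rate is 0.0075000, so the payment is 106,750 × 0.0075000 / (1 − 1.0075000^−120) = $1,352.26.
Option B: at 8.50% the monthly rate is 0.0070833, so the payment is 106,750 × 0.0070833 / (1 − 1.0070833^−120) = $1,323.55.
Monthly savings = $1,352.26 − $1,323.55 = $28.71.
Break-even = $1,400.00 / $28.71 = 48.76 → 49 months.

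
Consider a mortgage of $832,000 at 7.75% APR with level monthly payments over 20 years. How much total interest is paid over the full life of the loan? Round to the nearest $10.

At 7.75% the monthly rate is 0.0064583, so the payment is 832,000 × 0.0064583 / (1 − 1.0064583^−240) = $6,830.29.
Total paid = 240 × $6,830.29 = $1,639,269.60; interest = $1,639,269.60 − $832,000 = $807,269.60.

$807,270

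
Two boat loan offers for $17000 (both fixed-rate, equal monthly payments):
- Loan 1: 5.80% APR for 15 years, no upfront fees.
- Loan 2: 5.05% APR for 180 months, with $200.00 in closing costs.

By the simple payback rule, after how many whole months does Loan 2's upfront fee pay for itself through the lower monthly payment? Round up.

Loan 1: at 5.80% the monthly rate is 0.0048333, so the payment is 17,000 × 0.0048333 / (1 − 1.0048333^−180) = $141.63.
Loan 2: at 5.05% the monthly rate is 0.0042083, so the payment is 17,000 × 0.0042083 / (1 − 1.0042083^−180) = $134.88.
Monthly savings = $141.63 − $134.88 = $6.75.
Break-even = $200.00 / $6.75 = 29.63 → 30 months.

30 months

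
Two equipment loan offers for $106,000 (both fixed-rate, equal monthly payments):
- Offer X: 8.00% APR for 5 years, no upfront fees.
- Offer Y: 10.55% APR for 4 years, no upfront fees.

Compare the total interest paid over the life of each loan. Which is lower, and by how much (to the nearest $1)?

Offer X: at 8.00% the monthly rate is 0.0066667, so the payment is 106,000 × 0.0066667 / (1 − 1.0066667^−60) = $2,149.30.
Total interest on Offer X = 60 × $2,149.30 − $106,000 = $22,958.00.
Offer Y: monthly rate = 10.55%/12 = 0.0087917; payment = 106,000 × 0.0087917 / (1 − (1+0.0087917)^−48) = $2,716.52.
Total interest on Offer Y = 48 × $2,716.52 − $106,000 = $24,392.96.
Offer X is lower by $1,434.96.

Offer X by $1,435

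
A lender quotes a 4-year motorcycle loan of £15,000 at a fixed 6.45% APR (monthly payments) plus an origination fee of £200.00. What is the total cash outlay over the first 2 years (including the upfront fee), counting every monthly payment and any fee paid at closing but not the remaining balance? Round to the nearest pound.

At 6.45% the monthly rate is 0.0053750, so the payment is 15,000 × 0.0053750 / (1 − 1.0053750^−48) = £355.38.
Total outlay = 24 × £355.38 + £200.00 = £8,729.12.

£8,729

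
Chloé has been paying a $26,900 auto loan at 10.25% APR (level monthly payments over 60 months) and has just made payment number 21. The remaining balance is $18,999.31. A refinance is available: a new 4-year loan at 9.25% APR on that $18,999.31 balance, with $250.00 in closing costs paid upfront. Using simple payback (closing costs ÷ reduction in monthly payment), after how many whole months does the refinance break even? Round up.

3 months

Current payment = 26,900 × 10.25%/12 / (1 − (1+0.0085417)^−60) = $574.86.
Refinanced payment = 18,999.31 × 0.0077083 / (1 − (1+0.0077083)^−48) = $475.06.
Monthly savings = $574.86 − $475.06 = $99.80.
Break-even = $250.00 / $99.80 = 2.51 → 3 months.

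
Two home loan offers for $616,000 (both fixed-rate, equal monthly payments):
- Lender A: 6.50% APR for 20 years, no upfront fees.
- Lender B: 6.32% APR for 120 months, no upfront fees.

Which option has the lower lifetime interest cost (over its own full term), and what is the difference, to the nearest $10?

Lender A: at 6.50% the monthly rate is 0.0054167, so the payment is 616,000 × 0.0054167 / (1 − 1.0054167^−240) = $4,592.73.
Total interest on Lender A = 240 × $4,592.73 − $616,000 = $486,255.20.
Lender B: at 6.32% the monthly rate is 0.0052667, so the payment is 616,000 × 0.0052667 / (1 − 1.0052667^−120) = $6,938.27.
Total interest on Lender B = 120 × $6,938.27 − $616,000 = $216,592.40.
Lender B is lower by $269,662.80.

Lender B by $269,660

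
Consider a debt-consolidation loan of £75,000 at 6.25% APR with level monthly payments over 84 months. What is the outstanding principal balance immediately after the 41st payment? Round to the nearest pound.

£42,458

With monthly rate i = 6.25%/12 = 0.0052083, the balance after k of n payments is P · [(1+i)^n − (1+i)^k] / [(1+i)^n − 1].
(1+0.0052083)^84 = 1.54707278 and (1+0.0052083)^41 = 1.23736917, so the balance is 75,000 × (1.54707278 − 1.23736917) / (1.54707278 − 1) = £42,458.28.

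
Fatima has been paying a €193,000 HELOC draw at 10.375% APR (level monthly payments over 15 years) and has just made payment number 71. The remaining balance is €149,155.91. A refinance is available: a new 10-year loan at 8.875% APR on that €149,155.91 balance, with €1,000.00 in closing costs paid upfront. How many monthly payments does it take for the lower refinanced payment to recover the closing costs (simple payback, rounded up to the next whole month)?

Current payment = 193,000 × 10.375%/12 / (1 − (1+0.0086458)^−180) = €2,118.49.
Refinanced payment = 149,155.91 × 0.0073958 / (1 − (1+0.0073958)^−120) = €1,879.37.
Monthly savings = €2,118.49 − €1,879.37 = €239.12.
Break-even = €1,000.00 / €239.12 = 4.18 → 5 months.

5 months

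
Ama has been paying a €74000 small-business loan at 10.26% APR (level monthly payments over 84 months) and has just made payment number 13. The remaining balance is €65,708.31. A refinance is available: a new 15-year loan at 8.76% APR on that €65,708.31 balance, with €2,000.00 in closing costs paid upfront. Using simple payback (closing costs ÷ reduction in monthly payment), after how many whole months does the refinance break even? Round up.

4 months

Current payment = 74,000 × 10.26%/12 / (1 − (1+0.0085500)^−84) = €1,238.45.
Refinanced payment = 65,708.31 × 0.0073000 / (1 − (1+0.0073000)^−180) = €657.11.
Monthly savings = €1,238.45 − €657.11 = €581.34.
Break-even = €2,000.00 / €581.34 = 3.44 → 4 months.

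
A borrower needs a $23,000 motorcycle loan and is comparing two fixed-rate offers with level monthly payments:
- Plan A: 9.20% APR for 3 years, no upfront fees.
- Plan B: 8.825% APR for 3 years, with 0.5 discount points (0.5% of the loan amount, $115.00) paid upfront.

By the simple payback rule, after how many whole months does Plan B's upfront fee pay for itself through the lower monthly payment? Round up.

Plan A: monthly rate = 9.2%/12 = 0.0076667; payment = 23,000 × 0.0076667 / (1 − (1+0.0076667)^−36) = $733.54.
Plan B: monthly rate = 8.825%/12 = 0.0073542; payment = 23,000 × 0.0073542 / (1 − (1+0.0073542)^−36) = $729.52.
Monthly savings = $733.54 − $729.52 = $4.02.
Break-even = $115.00 / $4.02 = 28.61 → 29 months.

29 months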